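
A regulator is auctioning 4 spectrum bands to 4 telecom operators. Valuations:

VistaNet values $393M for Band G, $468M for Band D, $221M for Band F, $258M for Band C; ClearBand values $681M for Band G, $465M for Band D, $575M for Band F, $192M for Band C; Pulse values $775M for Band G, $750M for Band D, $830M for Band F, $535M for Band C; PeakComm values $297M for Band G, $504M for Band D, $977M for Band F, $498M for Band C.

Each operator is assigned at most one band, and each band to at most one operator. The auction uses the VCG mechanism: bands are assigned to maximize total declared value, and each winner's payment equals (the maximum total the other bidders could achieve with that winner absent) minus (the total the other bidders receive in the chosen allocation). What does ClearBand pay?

ClearBand pays $235M.

Efficient allocation: VistaNet→Band C ($258M), ClearBand→Band G ($681M), Pulse→Band D ($750M), PeakComm→Band F ($977M); total welfare W = $2666M.
ClearBand receives Band G at value $681M, so the others get W − 681 = $1985M.
Without ClearBand: best allocation of the remaining 3 bidders over all 4 bands is VistaNet→Band D ($468M), Pulse→Band G ($775M), PeakComm→Band F ($977M), total $2220M.
VCG payment = (others' best without ClearBand) − (others' welfare with ClearBand) = 2220 − 1985 = $235M.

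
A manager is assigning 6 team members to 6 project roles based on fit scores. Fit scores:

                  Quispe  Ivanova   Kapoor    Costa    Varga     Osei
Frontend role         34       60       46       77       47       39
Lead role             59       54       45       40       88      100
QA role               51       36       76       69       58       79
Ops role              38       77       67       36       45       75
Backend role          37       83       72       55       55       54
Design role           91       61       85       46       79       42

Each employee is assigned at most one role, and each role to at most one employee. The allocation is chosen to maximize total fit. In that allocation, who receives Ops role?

Osei receives Ops role.

Optimal: Quispe→Design role (91 pts), Ivanova→Backend role (83 pts), Kapoor→QA role (76 pts), Costa→Frontend role (77 pts), Varga→Lead role (88 pts), Osei→Ops role (75 pts) — total 91+83+76+77+88+75 = 490 pts.
Column-greedy (each role in turn goes to its best remaining employee) gives 476 pts, worse by 14.
Swapping Kapoor↔Ivanova (Kapoor→Backend role 72 pts, Ivanova→QA role 36 pts) loses 51.
Every other assignment is strictly worse.
Osei's own top role is Lead role (100 pts), but forcing Osei→Lead role and reassigning the rest optimally gives only 476 pts — worse by 14.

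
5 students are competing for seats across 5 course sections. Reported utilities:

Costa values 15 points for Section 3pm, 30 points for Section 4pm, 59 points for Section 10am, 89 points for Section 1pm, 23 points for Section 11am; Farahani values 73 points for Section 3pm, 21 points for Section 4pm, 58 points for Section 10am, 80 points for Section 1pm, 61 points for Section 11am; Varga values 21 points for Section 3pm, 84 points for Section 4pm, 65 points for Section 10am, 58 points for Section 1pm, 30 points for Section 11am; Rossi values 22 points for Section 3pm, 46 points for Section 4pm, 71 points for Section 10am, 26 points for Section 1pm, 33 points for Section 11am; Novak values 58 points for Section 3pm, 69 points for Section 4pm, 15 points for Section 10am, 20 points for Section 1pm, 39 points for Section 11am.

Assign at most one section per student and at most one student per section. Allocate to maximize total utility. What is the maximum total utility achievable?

Optimal: Costa→Section 1pm (89 points), Farahani→Section 11am (61 points), Varga→Section 4pm (84 points), Rossi→Section 10am (71 points), Novak→Section 3pm (58 points) — total 89+61+84+71+58 = 363 points.
Column-greedy (each section in turn goes to its best remaining student) gives 356 points, worse by 7.
Next-best assignment: Costa→Section 1pm, Farahani→Section 3pm, Varga→Section 4pm, Rossi→Section 10am, Novak→Section 11am = 356 points.

Maximum total: 363 points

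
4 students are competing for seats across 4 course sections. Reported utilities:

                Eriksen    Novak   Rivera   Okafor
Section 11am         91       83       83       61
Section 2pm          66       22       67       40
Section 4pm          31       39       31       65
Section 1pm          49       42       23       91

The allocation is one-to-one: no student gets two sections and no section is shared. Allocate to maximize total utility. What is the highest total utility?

Optimal: Eriksen→Section 11am (91 points), Novak→Section 4pm (39 points), Rivera→Section 2pm (67 points), Okafor→Section 1pm (91 points) — total 91+39+67+91 = 288 points.
Column-greedy (each section in turn goes to its best remaining student) gives 265 points, worse by 23.
Swapping Novak↔Eriksen (Novak→Section 11am 83 points, Eriksen→Section 4pm 31 points) loses 16.
Checked against all permutations: 288 points is optimal.

Maximum total: 288 points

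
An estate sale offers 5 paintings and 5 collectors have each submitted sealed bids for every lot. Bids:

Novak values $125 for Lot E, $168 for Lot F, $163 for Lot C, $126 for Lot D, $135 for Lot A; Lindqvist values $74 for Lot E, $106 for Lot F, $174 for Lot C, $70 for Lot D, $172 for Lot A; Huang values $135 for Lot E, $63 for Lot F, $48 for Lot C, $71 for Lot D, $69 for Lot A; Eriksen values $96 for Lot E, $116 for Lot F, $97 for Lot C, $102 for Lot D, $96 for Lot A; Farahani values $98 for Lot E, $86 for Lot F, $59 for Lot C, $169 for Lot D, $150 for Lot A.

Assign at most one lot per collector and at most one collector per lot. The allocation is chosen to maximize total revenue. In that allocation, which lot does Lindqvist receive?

Lindqvist receives Lot A.

This is the linear assignment problem.
Optimal: Novak→Lot C ($163), Lindqvist→Lot A ($172), Huang→Lot E ($135), Eriksen→Lot F ($116), Farahani→Lot D ($169) — total 163+172+135+116+169 = $755.
Row-greedy (each collector in turn takes its best remaining lot) gives $729, worse by 26.
Next-best assignment: Novak→Lot F, Lindqvist→Lot C, Huang→Lot E, Eriksen→Lot A, Farahani→Lot D = $742.
Checked against all permutations: $755 is optimal.
Lindqvist's own top lot is Lot C ($174), but forcing Lindqvist→Lot C and reassigning the rest optimally gives only $742 — worse by 13.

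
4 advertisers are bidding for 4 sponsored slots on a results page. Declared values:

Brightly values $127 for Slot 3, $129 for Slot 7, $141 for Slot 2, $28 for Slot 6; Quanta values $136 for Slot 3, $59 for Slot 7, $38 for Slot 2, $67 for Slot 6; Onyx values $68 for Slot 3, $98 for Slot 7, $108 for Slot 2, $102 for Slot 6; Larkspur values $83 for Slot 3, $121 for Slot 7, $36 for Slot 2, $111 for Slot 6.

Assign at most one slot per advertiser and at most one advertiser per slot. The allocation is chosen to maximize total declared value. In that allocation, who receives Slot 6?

Treat this as an assignment problem: match each advertiser to one slot.
Optimal: Brightly→Slot 2 ($141), Quanta→Slot 3 ($136), Onyx→Slot 6 ($102), Larkspur→Slot 7 ($121) — total 141+136+102+121 = $500.
Column-greedy (each slot in turn goes to its best remaining advertiser) gives $484, worse by 16.
Next-best assignment: Brightly→Slot 2, Quanta→Slot 3, Onyx→Slot 7, Larkspur→Slot 6 = $486.
Swapping Quanta↔Onyx (Quanta→Slot 6 $67, Onyx→Slot 3 $68) loses 103.
Onyx's own top slot is Slot 2 ($108), but forcing Onyx→Slot 2 and reassigning the rest optimally gives only $484 — worse by 16.

Onyx receives Slot 6.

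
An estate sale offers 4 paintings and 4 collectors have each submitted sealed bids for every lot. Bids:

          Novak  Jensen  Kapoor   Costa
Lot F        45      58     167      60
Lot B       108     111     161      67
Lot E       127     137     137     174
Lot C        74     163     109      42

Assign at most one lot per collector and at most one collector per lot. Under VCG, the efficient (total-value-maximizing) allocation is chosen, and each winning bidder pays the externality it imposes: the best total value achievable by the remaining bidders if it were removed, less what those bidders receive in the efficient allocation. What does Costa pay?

Efficient allocation: Novak→Lot B ($108), Jensen→Lot C ($163), Kapoor→Lot F ($167), Costa→Lot E ($174); total welfare W = $612.
Costa receives Lot E at value $174, so the others get W − 174 = $438.
Without Costa: best allocation of the remaining 3 bidders over all 4 lots is Novak→Lot E ($127), Jensen→Lot C ($163), Kapoor→Lot F ($167), total $457.
VCG payment = (others' best without Costa) − (others' welfare with Costa) = 457 − 438 = $19.

Costa pays $19.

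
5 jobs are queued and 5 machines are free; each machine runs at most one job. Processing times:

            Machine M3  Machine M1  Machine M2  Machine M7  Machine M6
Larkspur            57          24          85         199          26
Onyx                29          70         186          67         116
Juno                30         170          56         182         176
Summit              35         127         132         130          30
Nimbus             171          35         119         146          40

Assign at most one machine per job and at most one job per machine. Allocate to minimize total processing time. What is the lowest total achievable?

Min total: 219 min

Optimal: Larkspur→Machine M6 (26 min), Onyx→Machine M7 (67 min), Juno→Machine M2 (56 min), Summit→Machine M3 (35 min), Nimbus→Machine M1 (35 min) — total 26+67+56+35+35 = 219 min.
Column-greedy (each machine in turn goes to its cheapest remaining job) gives 279 min, worse by 60.
Swapping Larkspur↔Nimbus (Larkspur→Machine M1 24 min, Nimbus→Machine M6 40 min) adds 3.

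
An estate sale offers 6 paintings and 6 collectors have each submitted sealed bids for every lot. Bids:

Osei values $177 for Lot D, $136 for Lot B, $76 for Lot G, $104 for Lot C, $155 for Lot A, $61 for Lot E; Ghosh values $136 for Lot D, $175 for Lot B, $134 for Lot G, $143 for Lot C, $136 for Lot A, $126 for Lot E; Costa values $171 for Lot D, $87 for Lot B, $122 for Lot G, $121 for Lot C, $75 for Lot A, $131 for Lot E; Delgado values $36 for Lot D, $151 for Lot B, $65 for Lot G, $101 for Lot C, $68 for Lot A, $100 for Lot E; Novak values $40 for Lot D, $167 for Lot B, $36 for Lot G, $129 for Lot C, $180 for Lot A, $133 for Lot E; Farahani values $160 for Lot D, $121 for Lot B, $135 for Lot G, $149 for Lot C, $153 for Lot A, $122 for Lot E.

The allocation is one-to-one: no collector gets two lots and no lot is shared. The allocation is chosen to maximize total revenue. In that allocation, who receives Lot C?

Optimal: Osei→Lot D ($177), Ghosh→Lot G ($134), Costa→Lot E ($131), Delgado→Lot B ($151), Novak→Lot A ($180), Farahani→Lot C ($149) — total 177+134+131+151+180+149 = $922.
Row-greedy (each collector in turn takes its best remaining lot) gives $899, worse by 23.
Farahani's own top lot is Lot D ($160), but forcing Farahani→Lot D and reassigning the rest optimally gives only $864 — worse by 58.

Farahani receives Lot C.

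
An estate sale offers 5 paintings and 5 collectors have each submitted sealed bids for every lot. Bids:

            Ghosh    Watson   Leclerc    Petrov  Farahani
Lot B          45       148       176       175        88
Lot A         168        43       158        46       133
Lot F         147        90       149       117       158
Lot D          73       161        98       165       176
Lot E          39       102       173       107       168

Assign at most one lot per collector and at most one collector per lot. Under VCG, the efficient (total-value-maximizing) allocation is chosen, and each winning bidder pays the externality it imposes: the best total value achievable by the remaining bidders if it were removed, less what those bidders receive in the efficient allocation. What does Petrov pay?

Petrov pays $13.

Efficient allocation: Ghosh→Lot A ($168), Watson→Lot D ($161), Leclerc→Lot E ($173), Petrov→Lot B ($175), Farahani→Lot F ($158); total welfare W = $835.
Petrov receives Lot B at value $175, so the others get W − 175 = $660.
Without Petrov: best allocation of the remaining 4 bidders over all 5 lots is Ghosh→Lot A ($168), Watson→Lot D ($161), Leclerc→Lot B ($176), Farahani→Lot E ($168), total $673.
VCG payment = (others' best without Petrov) − (others' welfare with Petrov) = 673 − 660 = $13.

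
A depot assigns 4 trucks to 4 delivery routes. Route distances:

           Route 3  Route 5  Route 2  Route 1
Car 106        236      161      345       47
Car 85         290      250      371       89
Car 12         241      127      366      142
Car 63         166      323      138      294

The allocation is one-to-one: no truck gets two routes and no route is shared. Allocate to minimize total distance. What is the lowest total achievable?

Treat this as an assignment problem: match each truck to one route.
Optimal: Car 106→Route 3 (236 km), Car 85→Route 1 (89 km), Car 12→Route 5 (127 km), Car 63→Route 2 (138 km) — total 236+89+127+138 = 590 km.
Column-greedy (each route in turn goes to its cheapest remaining truck) gives 727 km, worse by 137.
Next-best assignment: Car 106→Route 1, Car 85→Route 3, Car 12→Route 5, Car 63→Route 2 = 602 km.
Checked against all permutations: 590 km is optimal.

Minimum total: 590 km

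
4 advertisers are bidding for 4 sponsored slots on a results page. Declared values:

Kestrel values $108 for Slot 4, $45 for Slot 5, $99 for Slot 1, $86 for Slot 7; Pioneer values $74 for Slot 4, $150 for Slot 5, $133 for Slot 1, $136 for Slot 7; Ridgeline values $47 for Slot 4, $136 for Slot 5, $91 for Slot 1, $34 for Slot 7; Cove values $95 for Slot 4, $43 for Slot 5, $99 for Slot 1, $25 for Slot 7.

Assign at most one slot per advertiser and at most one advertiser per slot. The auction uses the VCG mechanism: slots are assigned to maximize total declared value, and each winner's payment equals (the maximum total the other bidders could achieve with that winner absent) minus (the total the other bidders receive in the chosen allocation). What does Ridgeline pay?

Ridgeline pays $14.

Efficient allocation: Kestrel→Slot 4 ($108), Pioneer→Slot 7 ($136), Ridgeline→Slot 5 ($136), Cove→Slot 1 ($99); total welfare W = $479.
Ridgeline receives Slot 5 at value $136, so the others get W − 136 = $343.
Without Ridgeline: best allocation of the remaining 3 bidders over all 4 slots is Kestrel→Slot 4 ($108), Pioneer→Slot 5 ($150), Cove→Slot 1 ($99), total $357.
VCG payment = (others' best without Ridgeline) − (others' welfare with Ridgeline) = 357 − 343 = $14.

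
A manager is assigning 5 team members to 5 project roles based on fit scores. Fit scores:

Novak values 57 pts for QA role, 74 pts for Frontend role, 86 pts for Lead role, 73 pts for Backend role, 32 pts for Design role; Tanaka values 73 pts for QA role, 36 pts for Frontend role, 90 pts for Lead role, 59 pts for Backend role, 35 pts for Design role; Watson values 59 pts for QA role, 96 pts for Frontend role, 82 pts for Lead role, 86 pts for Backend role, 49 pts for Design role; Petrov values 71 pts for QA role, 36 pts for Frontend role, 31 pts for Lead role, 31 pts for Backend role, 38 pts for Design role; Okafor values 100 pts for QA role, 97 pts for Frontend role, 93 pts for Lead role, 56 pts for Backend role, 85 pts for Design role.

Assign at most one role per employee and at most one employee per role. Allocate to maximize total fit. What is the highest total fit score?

Max total: 415 pts

Optimal: Novak→Backend role (73 pts), Tanaka→Lead role (90 pts), Watson→Frontend role (96 pts), Petrov→QA role (71 pts), Okafor→Design role (85 pts) — total 73+90+96+71+85 = 415 pts.
Column-greedy (each role in turn goes to its best remaining employee) gives 397 pts, worse by 18.
Next-best assignment: Novak→Frontend role, Tanaka→Lead role, Watson→Backend role, Petrov→QA role, Okafor→Design role = 406 pts.
Swapping Petrov↔Tanaka (Petrov→Lead role 31 pts, Tanaka→QA role 73 pts) loses 57.
Every other assignment is strictly worse.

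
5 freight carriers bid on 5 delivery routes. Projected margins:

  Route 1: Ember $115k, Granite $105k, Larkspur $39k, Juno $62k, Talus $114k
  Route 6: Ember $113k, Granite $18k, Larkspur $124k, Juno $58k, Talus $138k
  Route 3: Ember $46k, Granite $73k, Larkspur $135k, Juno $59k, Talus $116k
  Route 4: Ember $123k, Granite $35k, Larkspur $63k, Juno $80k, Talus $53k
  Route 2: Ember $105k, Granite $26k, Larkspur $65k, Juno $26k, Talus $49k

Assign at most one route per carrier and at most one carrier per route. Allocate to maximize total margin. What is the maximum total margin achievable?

Maximum total: $563k

This is the linear assignment problem.
Optimal: Ember→Route 2 ($105k), Granite→Route 1 ($105k), Larkspur→Route 3 ($135k), Juno→Route 4 ($80k), Talus→Route 6 ($138k) — total 105+105+135+80+138 = $563k.
Row-greedy (each carrier in turn takes its best remaining route) gives $470k, worse by 93.
Next-best assignment: Ember→Route 2, Granite→Route 1, Larkspur→Route 6, Juno→Route 4, Talus→Route 3 = $530k.
Every other assignment is strictly worse.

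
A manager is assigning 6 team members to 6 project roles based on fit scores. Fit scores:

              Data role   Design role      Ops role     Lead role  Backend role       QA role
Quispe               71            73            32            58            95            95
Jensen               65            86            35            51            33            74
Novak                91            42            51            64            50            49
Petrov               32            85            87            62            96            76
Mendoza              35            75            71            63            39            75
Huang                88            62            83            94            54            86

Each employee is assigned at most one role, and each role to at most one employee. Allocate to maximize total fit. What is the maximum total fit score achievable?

Optimal: Quispe→QA role (95 pts), Jensen→Design role (86 pts), Novak→Data role (91 pts), Petrov→Backend role (96 pts), Mendoza→Ops role (71 pts), Huang→Lead role (94 pts) — total 95+86+91+96+71+94 = 533 pts.
Column-greedy (each role in turn goes to its best remaining employee) gives 528 pts, worse by 5.

Maximum total: 533 pts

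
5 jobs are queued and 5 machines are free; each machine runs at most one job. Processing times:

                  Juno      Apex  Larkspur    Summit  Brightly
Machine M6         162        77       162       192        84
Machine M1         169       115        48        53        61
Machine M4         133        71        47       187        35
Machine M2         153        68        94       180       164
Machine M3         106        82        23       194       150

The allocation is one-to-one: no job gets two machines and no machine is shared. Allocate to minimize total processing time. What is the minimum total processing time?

Minimum total: 341 min

This is a one-to-one assignment (minimum-cost bipartite matching).
Optimal: Juno→Machine M6 (162 min), Apex→Machine M2 (68 min), Larkspur→Machine M3 (23 min), Summit→Machine M1 (53 min), Brightly→Machine M4 (35 min) — total 162+68+23+53+35 = 341 min.
Row-greedy (each job in turn takes its cheapest remaining machine) gives 358 min, worse by 17.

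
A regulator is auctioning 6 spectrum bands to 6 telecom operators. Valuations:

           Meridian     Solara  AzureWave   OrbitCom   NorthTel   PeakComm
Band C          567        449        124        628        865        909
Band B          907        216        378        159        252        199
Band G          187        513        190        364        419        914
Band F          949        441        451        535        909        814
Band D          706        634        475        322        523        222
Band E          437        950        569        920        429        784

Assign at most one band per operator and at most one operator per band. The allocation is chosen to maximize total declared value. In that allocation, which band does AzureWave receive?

AzureWave receives Band D.

This is the linear assignment problem.
Optimal: Meridian→Band B ($907M), Solara→Band E ($950M), AzureWave→Band D ($475M), OrbitCom→Band C ($628M), NorthTel→Band F ($909M), PeakComm→Band G ($914M) — total 907+950+475+628+909+914 = $4783M.
Max-entry greedy (repeatedly take the single best remaining cell) gives $4312M, worse by 471.
Next-best assignment: Meridian→Band B, Solara→Band D, AzureWave→Band F, OrbitCom→Band E, NorthTel→Band C, PeakComm→Band G = $4691M.
AzureWave's own top band is Band E ($569M), but forcing AzureWave→Band E and reassigning the rest optimally gives only $4561M — worse by 222.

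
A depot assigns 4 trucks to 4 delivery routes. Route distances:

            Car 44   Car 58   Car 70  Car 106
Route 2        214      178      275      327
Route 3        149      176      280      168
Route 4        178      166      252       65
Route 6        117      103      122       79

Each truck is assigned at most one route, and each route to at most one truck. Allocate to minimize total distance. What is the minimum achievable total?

Optimal: Car 44→Route 3 (149 km), Car 58→Route 2 (178 km), Car 70→Route 6 (122 km), Car 106→Route 4 (65 km) — total 149+178+122+65 = 514 km.
Row-greedy (each truck in turn takes its cheapest remaining route) gives 726 km, worse by 212.
Swapping Car 106↔Car 44 (Car 106→Route 3 168 km, Car 44→Route 4 178 km) adds 132.

Minimum total: 514 km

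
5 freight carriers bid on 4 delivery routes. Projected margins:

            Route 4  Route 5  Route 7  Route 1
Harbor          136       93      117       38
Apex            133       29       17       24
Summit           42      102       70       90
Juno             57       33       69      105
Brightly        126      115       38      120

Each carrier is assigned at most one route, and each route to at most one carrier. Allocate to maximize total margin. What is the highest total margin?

Max total: $472k

This is the linear assignment problem.
Optimal: Apex→Route 4 ($133k), Summit→Route 5 ($102k), Harbor→Route 7 ($117k), Brightly→Route 1 ($120k) — total 133+102+117+120 = $472k.
Row-greedy (each carrier in turn takes its best remaining route) gives $324k, worse by 148.
Next-best assignment: Apex→Route 4, Brightly→Route 5, Harbor→Route 7, Juno→Route 1 = $470k.
No other one-to-one assignment exceeds $472k.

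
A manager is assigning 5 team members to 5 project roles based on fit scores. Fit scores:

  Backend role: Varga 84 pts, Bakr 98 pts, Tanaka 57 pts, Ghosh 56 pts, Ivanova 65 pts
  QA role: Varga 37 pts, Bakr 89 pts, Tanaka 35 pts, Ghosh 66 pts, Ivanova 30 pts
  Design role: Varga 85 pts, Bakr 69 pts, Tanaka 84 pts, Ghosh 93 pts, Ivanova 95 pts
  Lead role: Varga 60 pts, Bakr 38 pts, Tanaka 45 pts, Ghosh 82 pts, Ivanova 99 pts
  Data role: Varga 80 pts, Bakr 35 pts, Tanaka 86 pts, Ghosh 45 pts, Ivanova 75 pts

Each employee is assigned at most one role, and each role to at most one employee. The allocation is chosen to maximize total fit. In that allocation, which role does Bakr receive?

Optimal: Varga→Backend role (84 pts), Bakr→QA role (89 pts), Tanaka→Data role (86 pts), Ghosh→Design role (93 pts), Ivanova→Lead role (99 pts) — total 84+89+86+93+99 = 451 pts.
Next-best assignment: Varga→Backend role, Bakr→QA role, Tanaka→Data role, Ghosh→Lead role, Ivanova→Design role = 436 pts.
Every other assignment is strictly worse.
Bakr's own top role is Backend role (98 pts), but forcing Bakr→Backend role and reassigning the rest optimally gives only 434 pts — worse by 17.

Bakr receives QA role.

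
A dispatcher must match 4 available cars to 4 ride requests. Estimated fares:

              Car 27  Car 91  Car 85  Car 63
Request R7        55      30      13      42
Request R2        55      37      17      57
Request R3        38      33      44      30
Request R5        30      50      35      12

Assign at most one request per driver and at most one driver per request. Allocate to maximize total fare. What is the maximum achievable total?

Maximum total: $206

Optimal: Car 27→Request R7 ($55), Car 91→Request R5 ($50), Car 85→Request R3 ($44), Car 63→Request R2 ($57) — total 55+50+44+57 = $206.
Next-best assignment: Car 27→Request R2, Car 91→Request R5, Car 85→Request R3, Car 63→Request R7 = $191.
Swapping Car 85↔Car 27 (Car 85→Request R7 $13, Car 27→Request R3 $38) loses 48.
No other one-to-one assignment exceeds $206.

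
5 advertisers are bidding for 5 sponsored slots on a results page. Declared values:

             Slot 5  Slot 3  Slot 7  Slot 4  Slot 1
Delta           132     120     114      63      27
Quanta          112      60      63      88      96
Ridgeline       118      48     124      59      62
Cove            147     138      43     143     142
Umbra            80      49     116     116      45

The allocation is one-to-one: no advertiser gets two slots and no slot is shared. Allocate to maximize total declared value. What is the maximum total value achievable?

Optimal: Delta→Slot 3 ($120), Quanta→Slot 5 ($112), Ridgeline→Slot 7 ($124), Cove→Slot 1 ($142), Umbra→Slot 4 ($116) — total 120+112+124+142+116 = $614.

Maximum total: $614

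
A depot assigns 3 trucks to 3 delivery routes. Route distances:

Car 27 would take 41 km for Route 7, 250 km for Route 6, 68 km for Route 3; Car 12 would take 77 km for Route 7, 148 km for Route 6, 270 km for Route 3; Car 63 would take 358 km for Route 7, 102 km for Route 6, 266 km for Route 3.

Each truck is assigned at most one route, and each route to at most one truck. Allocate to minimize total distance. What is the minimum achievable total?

This is a one-to-one assignment (minimum-cost bipartite matching).
Optimal: Car 27→Route 3 (68 km), Car 12→Route 7 (77 km), Car 63→Route 6 (102 km) — total 68+77+102 = 247 km.
Min-entry greedy (repeatedly take the single cheapest remaining cell) gives 413 km, worse by 166.
Next-best assignment: Car 27→Route 7, Car 12→Route 3, Car 63→Route 6 = 413 km.
No other one-to-one assignment undercuts 247 km.

Minimum total: 247 km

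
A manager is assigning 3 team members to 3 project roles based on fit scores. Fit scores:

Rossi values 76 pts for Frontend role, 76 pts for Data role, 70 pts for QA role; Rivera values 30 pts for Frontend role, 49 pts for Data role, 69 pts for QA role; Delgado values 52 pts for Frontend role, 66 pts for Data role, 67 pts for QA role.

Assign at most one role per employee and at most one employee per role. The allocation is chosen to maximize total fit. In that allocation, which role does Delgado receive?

Delgado receives Data role.

Optimal: Rossi→Frontend role (76 pts), Rivera→QA role (69 pts), Delgado→Data role (66 pts) — total 76+69+66 = 211 pts.
Next-best assignment: Rossi→Data role, Rivera→QA role, Delgado→Frontend role = 197 pts.
Swapping Rivera↔Rossi (Rivera→Frontend role 30 pts, Rossi→QA role 70 pts) loses 45.
Delgado's own top role is QA role (67 pts), but forcing Delgado→QA role and reassigning the rest optimally gives only 192 pts — worse by 19.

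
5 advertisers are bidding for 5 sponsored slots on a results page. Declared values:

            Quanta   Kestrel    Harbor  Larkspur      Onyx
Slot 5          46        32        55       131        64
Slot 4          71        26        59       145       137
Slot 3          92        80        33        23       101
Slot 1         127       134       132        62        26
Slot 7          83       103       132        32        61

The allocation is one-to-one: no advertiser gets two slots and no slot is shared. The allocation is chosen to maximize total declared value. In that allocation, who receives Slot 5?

Optimal: Quanta→Slot 3 ($92), Kestrel→Slot 1 ($134), Harbor→Slot 7 ($132), Larkspur→Slot 5 ($131), Onyx→Slot 4 ($137) — total 92+134+132+131+137 = $626.
Row-greedy (each advertiser in turn takes its best remaining slot) gives $521, worse by 105.
Larkspur's own top slot is Slot 4 ($145), but forcing Larkspur→Slot 4 and reassigning the rest optimally gives only $567 — worse by 59.

Larkspur receives Slot 5.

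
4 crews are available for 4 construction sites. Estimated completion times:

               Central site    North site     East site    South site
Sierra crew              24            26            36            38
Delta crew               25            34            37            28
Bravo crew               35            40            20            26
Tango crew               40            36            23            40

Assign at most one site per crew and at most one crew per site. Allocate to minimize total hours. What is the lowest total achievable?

Minimum total: 100 hours

This is the linear assignment problem.
Optimal: Sierra crew→North site (26 hours), Delta crew→Central site (25 hours), Bravo crew→South site (26 hours), Tango crew→East site (23 hours) — total 26+25+26+23 = 100 hours.
Column-greedy (each site in turn goes to its cheapest remaining crew) gives 118 hours, worse by 18.
Next-best assignment: Sierra crew→Central site, Delta crew→North site, Bravo crew→South site, Tango crew→East site = 107 hours.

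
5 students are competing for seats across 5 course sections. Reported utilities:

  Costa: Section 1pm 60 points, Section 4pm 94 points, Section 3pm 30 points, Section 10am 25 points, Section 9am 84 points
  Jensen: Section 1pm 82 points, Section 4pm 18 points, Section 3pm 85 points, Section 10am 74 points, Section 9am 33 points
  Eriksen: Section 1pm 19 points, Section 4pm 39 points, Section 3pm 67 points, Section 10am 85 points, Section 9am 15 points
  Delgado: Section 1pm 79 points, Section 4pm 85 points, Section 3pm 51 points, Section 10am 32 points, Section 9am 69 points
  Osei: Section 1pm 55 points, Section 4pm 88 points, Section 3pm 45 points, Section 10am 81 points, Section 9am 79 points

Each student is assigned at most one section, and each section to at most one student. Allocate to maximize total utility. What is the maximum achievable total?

This is a one-to-one assignment (maximum-weight bipartite matching).
Optimal: Costa→Section 4pm (94 points), Jensen→Section 3pm (85 points), Eriksen→Section 10am (85 points), Delgado→Section 1pm (79 points), Osei→Section 9am (79 points) — total 94+85+85+79+79 = 422 points.
Column-greedy (each section in turn goes to its best remaining student) gives 393 points, worse by 29.
Next-best assignment: Costa→Section 9am, Jensen→Section 3pm, Eriksen→Section 10am, Delgado→Section 1pm, Osei→Section 4pm = 421 points.
Swapping Osei↔Eriksen (Osei→Section 10am 81 points, Eriksen→Section 9am 15 points) loses 68.

Max total: 422 points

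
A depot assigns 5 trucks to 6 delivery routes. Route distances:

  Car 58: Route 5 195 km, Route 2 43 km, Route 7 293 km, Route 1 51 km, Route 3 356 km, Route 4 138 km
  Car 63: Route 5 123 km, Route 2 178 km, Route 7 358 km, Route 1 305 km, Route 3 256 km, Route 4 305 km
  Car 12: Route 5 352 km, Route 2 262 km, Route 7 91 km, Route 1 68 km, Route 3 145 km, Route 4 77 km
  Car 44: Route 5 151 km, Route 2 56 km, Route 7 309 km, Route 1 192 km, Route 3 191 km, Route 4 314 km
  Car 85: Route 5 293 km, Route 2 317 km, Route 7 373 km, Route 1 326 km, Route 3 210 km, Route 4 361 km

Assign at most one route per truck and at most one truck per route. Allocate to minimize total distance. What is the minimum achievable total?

Min total: 517 km

Treat this as an assignment problem: match each truck to one route.
Optimal: Car 58→Route 1 (51 km), Car 63→Route 5 (123 km), Car 12→Route 4 (77 km), Car 44→Route 2 (56 km), Car 85→Route 3 (210 km) — total 51+123+77+56+210 = 517 km.
Min-entry greedy (repeatedly take the single cheapest remaining cell) gives 786 km, worse by 269.
Checked against all permutations: 517 km is optimal.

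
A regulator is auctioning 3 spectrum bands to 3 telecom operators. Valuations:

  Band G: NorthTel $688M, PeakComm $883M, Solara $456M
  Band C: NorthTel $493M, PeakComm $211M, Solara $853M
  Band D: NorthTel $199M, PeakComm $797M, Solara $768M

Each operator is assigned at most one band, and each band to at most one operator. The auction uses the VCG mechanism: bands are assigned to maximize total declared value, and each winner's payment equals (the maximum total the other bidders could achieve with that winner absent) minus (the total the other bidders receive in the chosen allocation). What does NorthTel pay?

Efficient allocation: NorthTel→Band G ($688M), PeakComm→Band D ($797M), Solara→Band C ($853M); total welfare W = $2338M.
NorthTel receives Band G at value $688M, so the others get W − 688 = $1650M.
Without NorthTel: best allocation of the remaining 2 bidders over all 3 bands is PeakComm→Band G ($883M), Solara→Band C ($853M), total $1736M.
VCG payment = (others' best without NorthTel) − (others' welfare with NorthTel) = 1736 − 1650 = $86M.

NorthTel pays $86M.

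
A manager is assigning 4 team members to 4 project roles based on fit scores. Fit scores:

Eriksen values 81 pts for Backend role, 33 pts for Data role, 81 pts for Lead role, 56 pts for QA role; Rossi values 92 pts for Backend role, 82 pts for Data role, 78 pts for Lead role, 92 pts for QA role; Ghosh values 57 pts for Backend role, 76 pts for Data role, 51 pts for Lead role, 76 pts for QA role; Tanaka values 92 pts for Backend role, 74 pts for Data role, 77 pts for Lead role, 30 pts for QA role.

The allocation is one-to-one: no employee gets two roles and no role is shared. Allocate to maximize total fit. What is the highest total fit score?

This is a one-to-one assignment (maximum-weight bipartite matching).
Optimal: Eriksen→Lead role (81 pts), Rossi→QA role (92 pts), Ghosh→Data role (76 pts), Tanaka→Backend role (92 pts) — total 81+92+76+92 = 341 pts.
Row-greedy (each employee in turn takes its best remaining role) gives 326 pts, worse by 15.

Maximum total: 341 pts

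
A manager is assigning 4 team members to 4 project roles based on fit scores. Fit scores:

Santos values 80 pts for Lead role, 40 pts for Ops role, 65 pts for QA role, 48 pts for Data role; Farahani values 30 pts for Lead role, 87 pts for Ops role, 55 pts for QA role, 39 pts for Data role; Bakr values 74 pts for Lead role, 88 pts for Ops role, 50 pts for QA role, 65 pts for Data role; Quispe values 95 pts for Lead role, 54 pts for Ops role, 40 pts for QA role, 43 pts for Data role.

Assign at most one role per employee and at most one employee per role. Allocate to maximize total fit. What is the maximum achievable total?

Optimal: Santos→QA role (65 pts), Farahani→Ops role (87 pts), Bakr→Data role (65 pts), Quispe→Lead role (95 pts) — total 65+87+65+95 = 312 pts.
Max-entry greedy (repeatedly take the single best remaining cell) gives 287 pts, worse by 25.
Next-best assignment: Santos→QA role, Farahani→Data role, Bakr→Ops role, Quispe→Lead role = 287 pts.
Swapping Bakr↔Santos (Bakr→QA role 50 pts, Santos→Data role 48 pts) loses 32.

Max total: 312 pts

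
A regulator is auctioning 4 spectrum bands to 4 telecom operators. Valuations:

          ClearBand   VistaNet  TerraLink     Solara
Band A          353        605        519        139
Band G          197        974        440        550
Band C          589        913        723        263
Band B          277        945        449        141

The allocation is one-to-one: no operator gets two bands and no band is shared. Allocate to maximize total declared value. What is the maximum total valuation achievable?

Optimal: ClearBand→Band C ($589M), VistaNet→Band B ($945M), TerraLink→Band A ($519M), Solara→Band G ($550M) — total 589+945+519+550 = $2603M.
Row-greedy (each operator in turn takes its best remaining band) gives $2223M, worse by 380.
No other one-to-one assignment exceeds $2603M.

Max total: $2603M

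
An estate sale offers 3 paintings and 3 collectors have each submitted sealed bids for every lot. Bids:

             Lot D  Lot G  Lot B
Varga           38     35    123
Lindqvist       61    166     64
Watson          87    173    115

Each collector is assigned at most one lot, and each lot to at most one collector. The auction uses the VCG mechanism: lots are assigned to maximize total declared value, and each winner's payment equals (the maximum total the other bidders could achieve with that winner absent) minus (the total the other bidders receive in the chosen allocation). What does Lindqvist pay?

Lindqvist pays $86.

Efficient allocation: Varga→Lot B ($123), Lindqvist→Lot G ($166), Watson→Lot D ($87); total welfare W = $376.
Lindqvist receives Lot G at value $166, so the others get W − 166 = $210.
Without Lindqvist: best allocation of the remaining 2 bidders over all 3 lots is Varga→Lot B ($123), Watson→Lot G ($173), total $296.
VCG payment = (others' best without Lindqvist) − (others' welfare with Lindqvist) = 296 − 210 = $86.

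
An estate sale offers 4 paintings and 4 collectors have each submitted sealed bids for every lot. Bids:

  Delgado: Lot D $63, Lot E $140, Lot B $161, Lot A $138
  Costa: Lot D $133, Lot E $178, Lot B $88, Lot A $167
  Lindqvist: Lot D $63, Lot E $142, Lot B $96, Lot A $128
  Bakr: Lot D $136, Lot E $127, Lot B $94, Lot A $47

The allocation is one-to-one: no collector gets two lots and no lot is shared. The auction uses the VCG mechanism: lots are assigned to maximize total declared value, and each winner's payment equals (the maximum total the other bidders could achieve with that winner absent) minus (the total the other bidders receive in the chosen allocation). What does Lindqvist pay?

Lindqvist pays $11.

Efficient allocation: Delgado→Lot B ($161), Costa→Lot A ($167), Lindqvist→Lot E ($142), Bakr→Lot D ($136); total welfare W = $606.
Lindqvist receives Lot E at value $142, so the others get W − 142 = $464.
Without Lindqvist: best allocation of the remaining 3 bidders over all 4 lots is Delgado→Lot B ($161), Costa→Lot E ($178), Bakr→Lot D ($136), total $475.
VCG payment = (others' best without Lindqvist) − (others' welfare with Lindqvist) = 475 − 464 = $11.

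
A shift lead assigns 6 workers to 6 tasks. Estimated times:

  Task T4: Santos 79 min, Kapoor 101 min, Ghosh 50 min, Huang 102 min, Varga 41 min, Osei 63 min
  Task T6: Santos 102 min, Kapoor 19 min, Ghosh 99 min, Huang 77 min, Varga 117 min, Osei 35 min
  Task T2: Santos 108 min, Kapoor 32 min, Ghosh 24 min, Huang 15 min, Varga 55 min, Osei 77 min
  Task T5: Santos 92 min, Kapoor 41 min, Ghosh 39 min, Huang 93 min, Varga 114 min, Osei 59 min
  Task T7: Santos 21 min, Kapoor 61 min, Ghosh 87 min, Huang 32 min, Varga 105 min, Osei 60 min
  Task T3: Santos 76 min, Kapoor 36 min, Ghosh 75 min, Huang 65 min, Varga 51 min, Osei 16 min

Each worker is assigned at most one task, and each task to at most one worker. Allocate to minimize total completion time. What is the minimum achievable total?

Min total: 151 min

Optimal: Santos→Task T7 (21 min), Kapoor→Task T6 (19 min), Ghosh→Task T5 (39 min), Huang→Task T2 (15 min), Varga→Task T4 (41 min), Osei→Task T3 (16 min) — total 21+19+39+15+41+16 = 151 min.
Row-greedy (each worker in turn takes its cheapest remaining task) gives 229 min, worse by 78.
Next-best assignment: Santos→Task T7, Kapoor→Task T3, Ghosh→Task T5, Huang→Task T2, Varga→Task T4, Osei→Task T6 = 187 min.
Swapping Kapoor↔Ghosh (Kapoor→Task T5 41 min, Ghosh→Task T6 99 min) adds 82.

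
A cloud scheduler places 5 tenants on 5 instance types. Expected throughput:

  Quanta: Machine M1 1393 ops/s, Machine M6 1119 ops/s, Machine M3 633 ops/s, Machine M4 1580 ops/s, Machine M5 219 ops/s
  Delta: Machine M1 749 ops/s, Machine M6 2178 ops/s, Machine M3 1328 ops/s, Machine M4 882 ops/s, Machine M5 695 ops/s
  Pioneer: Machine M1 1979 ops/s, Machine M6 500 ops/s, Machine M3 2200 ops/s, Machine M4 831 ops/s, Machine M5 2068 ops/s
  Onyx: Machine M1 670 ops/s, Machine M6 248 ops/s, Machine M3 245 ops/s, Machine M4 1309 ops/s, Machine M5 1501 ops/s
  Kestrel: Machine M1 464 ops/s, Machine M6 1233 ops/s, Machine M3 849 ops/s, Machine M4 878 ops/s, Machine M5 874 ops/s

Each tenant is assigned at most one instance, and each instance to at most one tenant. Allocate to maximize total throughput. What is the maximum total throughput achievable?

Max total: 8150 ops/s

This is a one-to-one assignment (maximum-weight bipartite matching).
Optimal: Quanta→Machine M1 (1393 ops/s), Delta→Machine M6 (2178 ops/s), Pioneer→Machine M3 (2200 ops/s), Onyx→Machine M5 (1501 ops/s), Kestrel→Machine M4 (878 ops/s) — total 1393+2178+2200+1501+878 = 8150 ops/s.
Every other assignment is strictly worse.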